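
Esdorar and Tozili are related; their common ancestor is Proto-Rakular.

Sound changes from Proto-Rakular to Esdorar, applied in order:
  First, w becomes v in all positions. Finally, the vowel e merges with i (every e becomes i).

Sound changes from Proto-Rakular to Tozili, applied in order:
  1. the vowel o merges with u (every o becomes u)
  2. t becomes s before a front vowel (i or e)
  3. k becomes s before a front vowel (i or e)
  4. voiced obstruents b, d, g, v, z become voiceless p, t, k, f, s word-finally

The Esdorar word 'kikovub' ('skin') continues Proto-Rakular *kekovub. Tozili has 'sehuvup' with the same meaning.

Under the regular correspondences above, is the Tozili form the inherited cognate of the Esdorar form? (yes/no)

no

Derive the expected Tozili reflex of *kekovub:
Tozili: *kekovub
  kekovub → kekuvub   [vowel merger]
  kekuvub (rule 2 does not apply)
  kekuvub → sekuvub   [palatalisation]
  sekuvub → sekuvup   [final devoicing]
  giving Tozili sekuvup.
The regular Tozili reflex would be 'sekuvup', but the attested form is 'sehuvup'. The correspondence is irregular, so they are not cognates (the Tozili form has a different source).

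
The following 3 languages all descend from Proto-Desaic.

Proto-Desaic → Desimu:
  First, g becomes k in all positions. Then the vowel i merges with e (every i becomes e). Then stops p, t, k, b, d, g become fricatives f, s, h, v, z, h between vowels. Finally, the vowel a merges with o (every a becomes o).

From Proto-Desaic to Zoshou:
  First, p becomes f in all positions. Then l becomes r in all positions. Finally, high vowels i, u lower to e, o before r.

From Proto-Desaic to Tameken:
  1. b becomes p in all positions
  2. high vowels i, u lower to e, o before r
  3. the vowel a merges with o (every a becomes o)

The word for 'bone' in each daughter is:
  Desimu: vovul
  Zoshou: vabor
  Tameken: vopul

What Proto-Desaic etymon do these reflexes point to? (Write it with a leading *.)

Position 5: Desimu has l, Zoshou has r, Tameken has l. Desimu preserves l here (none of its changes turn any other segment into l), so the proto-segment is *l.
Position 2: Desimu has o, Zoshou has a, Tameken has o. Zoshou preserves a here (none of its changes turn any other segment into a), so the proto-segment is *a.
Position 3: Desimu has v, Zoshou has b, Tameken has p. Zoshou preserves b here (none of its changes turn any other segment into b), so the proto-segment is *b.
This points to *vabul. Verify forward in each daughter:
Desimu: *vabul > vavul > vovul  (by intervocalic lenition, vowel merger)
Zoshou: *vabul
  vabul (rule 1 does not apply)
  vabul → vabur   [unconditioned shift]
  vabur → vabor   [pre-rhotic lowering]
  giving Zoshou vabor.
Tameken: *vabul > vapul > vopul  (by unconditioned shift, vowel merger)
No other proto-form is consistent with every reflex, so the reconstruction is *vabul.

*vabul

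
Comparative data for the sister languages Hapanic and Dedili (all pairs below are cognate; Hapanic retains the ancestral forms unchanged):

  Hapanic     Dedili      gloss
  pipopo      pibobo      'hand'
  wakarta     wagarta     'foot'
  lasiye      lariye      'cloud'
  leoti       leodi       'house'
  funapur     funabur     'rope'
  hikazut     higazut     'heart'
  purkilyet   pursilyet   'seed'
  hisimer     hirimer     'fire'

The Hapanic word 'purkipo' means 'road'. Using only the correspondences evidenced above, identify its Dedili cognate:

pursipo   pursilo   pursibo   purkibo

purkilyet ~ pursilyet — Hapanic k corresponds to Dedili s after a consonant, before a front vowel.
pipopo ~ pibobo — Hapanic p corresponds to Dedili b between vowels (before a back vowel).
Applying these to Hapanic 'purkipo':
  purkipo → pursipo   (k→s after a consonant, before a front vowel)
  pursipo → pursibo   (p→b between vowels (before a back vowel))
So the Dedili cognate is 'pursibo'.

pursibo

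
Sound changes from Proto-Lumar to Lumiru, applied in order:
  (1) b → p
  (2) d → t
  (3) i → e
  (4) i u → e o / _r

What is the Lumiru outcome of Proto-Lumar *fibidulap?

Lumiru: *fibidulap > fipidulap > fipitulap > fepetulap  (by unconditioned shift, unconditioned shift, vowel merger)

fepetulap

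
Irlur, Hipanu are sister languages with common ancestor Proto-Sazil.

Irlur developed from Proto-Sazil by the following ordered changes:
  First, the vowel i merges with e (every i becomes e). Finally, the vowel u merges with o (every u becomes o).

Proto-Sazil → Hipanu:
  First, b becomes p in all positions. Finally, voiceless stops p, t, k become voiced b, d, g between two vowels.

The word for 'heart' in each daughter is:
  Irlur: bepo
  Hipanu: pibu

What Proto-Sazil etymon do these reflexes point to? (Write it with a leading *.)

Position 2: Irlur has e, Hipanu has i. Hipanu preserves i here (none of its changes turn any other segment into i), so the proto-segment is *i.
Position 4: Irlur has o, Hipanu has u. Hipanu preserves u here (none of its changes turn any other segment into u), so the proto-segment is *u.
Position 1: Irlur has b, Hipanu has p. Irlur preserves b here (none of its changes turn any other segment into b), so the proto-segment is *b.
Verify the candidate proto-form against each daughter:
Irlur: start from *bipu.
  rule 1 (vowel merger): bipu → bepu
  rule 2 (vowel merger): bepu → bepo
  ⇒ Irlur bepo
Hipanu: *bipu
  bipu → pipu   [unconditioned shift]
  pipu → pibu   [intervocalic voicing]
  giving Hipanu pibu.
No other proto-form is consistent with every reflex, so the reconstruction is *bipu.

*bipu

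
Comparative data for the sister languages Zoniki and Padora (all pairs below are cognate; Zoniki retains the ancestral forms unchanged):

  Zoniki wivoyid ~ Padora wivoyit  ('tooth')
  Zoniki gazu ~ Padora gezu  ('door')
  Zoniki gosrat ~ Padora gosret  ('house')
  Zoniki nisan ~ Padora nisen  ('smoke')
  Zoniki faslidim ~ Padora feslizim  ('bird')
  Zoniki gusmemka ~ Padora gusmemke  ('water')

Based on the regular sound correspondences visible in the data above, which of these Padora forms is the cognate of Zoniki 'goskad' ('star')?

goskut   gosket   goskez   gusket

gosket

gazu ~ gezu, gosrat ~ gosret — Zoniki a corresponds to Padora e after a consonant, before a consonant other than r, m, n, p, b, f, v.
wivoyid ~ wivoyit — Zoniki d corresponds to Padora t word-finally.
Applying these to Zoniki 'goskad':
  goskad → gosked   (a→e after a consonant, before a consonant other than r, m, n, p, b, f, v)
  gosked → gosket   (d→t word-finally)
So the Padora cognate is 'gosket'.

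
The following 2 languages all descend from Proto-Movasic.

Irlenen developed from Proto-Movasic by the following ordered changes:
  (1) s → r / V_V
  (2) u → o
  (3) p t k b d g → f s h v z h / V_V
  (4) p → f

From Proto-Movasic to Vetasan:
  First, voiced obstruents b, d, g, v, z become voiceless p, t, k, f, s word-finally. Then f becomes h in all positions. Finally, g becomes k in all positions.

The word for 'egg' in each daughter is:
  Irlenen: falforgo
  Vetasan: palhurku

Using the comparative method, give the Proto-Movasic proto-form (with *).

Position 8: Irlenen has o, Vetasan has u. Vetasan preserves u here (none of its changes turn any other segment into u), so the proto-segment is *u.
Position 7: Irlenen has g, Vetasan has k. Irlenen preserves g here (none of its changes turn any other segment into g), so the proto-segment is *g.
Position 1: Irlenen has f, Vetasan has p. Taking the neighbouring segments as reconstructed: Irlenen f could go back to *p or *f; Vetasan p can only go back to *p — the one source consistent with every daughter is *p.
Verify the candidate proto-form against each daughter:
Irlenen: *palfurgu
  palfurgu (rule 1 does not apply)
  palfurgu → palforgo   [vowel merger]
  palforgo (rule 3 does not apply)
  palforgo → falforgo   [unconditioned shift]
  giving Irlenen falforgo.
Vetasan: start from *palfurgu.
  rule 1: no change — palfurgu
  rule 2 (unconditioned shift): palfurgu → palhurgu
  rule 3 (unconditioned shift): palhurgu → palhurku
  ⇒ Vetasan palhurku
*palfurgu is the unique common source.

*palfurgu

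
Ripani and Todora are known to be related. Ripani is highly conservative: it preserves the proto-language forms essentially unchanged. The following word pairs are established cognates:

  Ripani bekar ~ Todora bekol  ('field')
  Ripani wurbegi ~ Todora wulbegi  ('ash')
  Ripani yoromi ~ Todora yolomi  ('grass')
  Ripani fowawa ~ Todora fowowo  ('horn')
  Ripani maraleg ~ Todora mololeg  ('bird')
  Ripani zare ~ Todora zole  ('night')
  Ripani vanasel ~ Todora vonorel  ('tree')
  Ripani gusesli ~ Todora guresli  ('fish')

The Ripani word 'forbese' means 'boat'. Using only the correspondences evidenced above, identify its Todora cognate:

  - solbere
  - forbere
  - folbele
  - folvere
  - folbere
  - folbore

wurbegi ~ wulbegi — Ripani r corresponds to Todora l after a vowel, before a labial obstruent.
vanasel ~ vonorel, gusesli ~ guresli — Ripani s corresponds to Todora r between vowels (before a front vowel).
Applying these to Ripani 'forbese':
  forbese → folbese   (r→l after a vowel, before a labial obstruent)
  folbese → folbere   (s→r between vowels (before a front vowel))
So the Todora cognate is 'folbere'.

folbere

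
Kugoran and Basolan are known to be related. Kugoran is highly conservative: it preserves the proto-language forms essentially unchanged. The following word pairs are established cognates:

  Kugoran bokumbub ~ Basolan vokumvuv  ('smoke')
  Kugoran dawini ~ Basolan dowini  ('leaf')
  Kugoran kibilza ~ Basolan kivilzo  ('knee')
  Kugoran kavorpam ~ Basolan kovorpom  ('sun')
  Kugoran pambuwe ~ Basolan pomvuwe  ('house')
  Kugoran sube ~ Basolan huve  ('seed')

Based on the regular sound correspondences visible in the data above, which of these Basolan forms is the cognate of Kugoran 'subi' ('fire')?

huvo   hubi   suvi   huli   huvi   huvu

sube ~ huve — Kugoran s corresponds to Basolan h word-initially before a back vowel.
kibilza ~ kivilzo — Kugoran b corresponds to Basolan v between vowels (before a front vowel).
Applying these to Kugoran 'subi':
  subi → hubi   (s→h word-initially before a back vowel)
  hubi → huvi   (b→v between vowels (before a front vowel))
So the Basolan cognate is 'huvi'.

huvi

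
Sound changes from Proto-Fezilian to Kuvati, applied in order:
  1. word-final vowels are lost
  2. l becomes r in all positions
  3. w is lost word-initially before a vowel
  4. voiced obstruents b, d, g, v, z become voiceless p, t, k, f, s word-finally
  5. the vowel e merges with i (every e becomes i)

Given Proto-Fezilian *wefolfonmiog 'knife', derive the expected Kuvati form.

Kuvati: start from *wefolfonmiog.
  rule 1: no change — wefolfonmiog
  rule 2 (unconditioned shift): wefolfonmiog → weforfonmiog
  rule 3 (glide loss): weforfonmiog → eforfonmiog
  rule 4 (final devoicing): eforfonmiog → eforfonmiok
  rule 5 (vowel merger): eforfonmiok → iforfonmiok
  ⇒ Kuvati iforfonmiok

iforfonmiok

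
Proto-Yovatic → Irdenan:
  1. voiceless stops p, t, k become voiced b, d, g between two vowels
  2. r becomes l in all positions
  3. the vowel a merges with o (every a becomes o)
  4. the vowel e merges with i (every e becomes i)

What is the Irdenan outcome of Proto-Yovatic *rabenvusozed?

Irdenan: start from *rabenvusozed.
  rule 1: no change — rabenvusozed
  rule 2 (unconditioned shift): rabenvusozed → labenvusozed
  rule 3 (vowel merger): labenvusozed → lobenvusozed
  rule 4 (vowel merger): lobenvusozed → lobinvusozid
  ⇒ Irdenan lobinvusozid

lobinvusozid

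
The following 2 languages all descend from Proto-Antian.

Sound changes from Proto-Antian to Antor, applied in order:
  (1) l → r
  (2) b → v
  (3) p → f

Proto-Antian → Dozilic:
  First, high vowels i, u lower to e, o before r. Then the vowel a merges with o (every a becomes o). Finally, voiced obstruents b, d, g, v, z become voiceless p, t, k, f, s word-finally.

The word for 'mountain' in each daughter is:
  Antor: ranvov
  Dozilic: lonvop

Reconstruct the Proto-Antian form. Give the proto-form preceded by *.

*lanvob

Position 1: Antor has r, Dozilic has l. Dozilic preserves l here (none of its changes turn any other segment into l), so the proto-segment is *l.
Position 2: Antor has a, Dozilic has o. Antor preserves a here (none of its changes turn any other segment into a), so the proto-segment is *a.
Continuing position by position gives *lanvob; check it forward:
Antor: *lanvob > ranvob > ranvov  (by unconditioned shift, unconditioned shift)
Dozilic: *lanvob
  lanvob (rule 1 does not apply)
  lanvob → lonvob   [vowel merger]
  lonvob → lonvop   [final devoicing]
  giving Dozilic lonvop.
Only *lanvob yields all of Antor ranvov, Dozilic lonvop.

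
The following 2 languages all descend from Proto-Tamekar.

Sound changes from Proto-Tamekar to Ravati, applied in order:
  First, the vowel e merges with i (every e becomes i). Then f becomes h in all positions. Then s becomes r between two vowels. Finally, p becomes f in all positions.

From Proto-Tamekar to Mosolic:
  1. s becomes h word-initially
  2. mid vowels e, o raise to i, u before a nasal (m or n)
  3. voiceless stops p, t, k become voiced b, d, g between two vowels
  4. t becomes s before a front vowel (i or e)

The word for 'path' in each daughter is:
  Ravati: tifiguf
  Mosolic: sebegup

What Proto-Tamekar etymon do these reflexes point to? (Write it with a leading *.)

*tepegup

Position 1: Ravati has t, Mosolic has s. Ravati preserves t here (none of its changes turn any other segment into t), so the proto-segment is *t.
Position 3: Ravati has f, Mosolic has b. In Ravati, f can only continue *p, so the proto-segment is *p.
Position 7: Ravati has f, Mosolic has p. Mosolic preserves p here (none of its changes turn any other segment into p), so the proto-segment is *p.
Continuing position by position gives *tepegup; check it forward:
Ravati: *tepegup > tipigup > tifiguf  (by vowel merger, unconditioned shift)
Mosolic: start from *tepegup.
  rule 1: no change — tepegup
  rule 2: no change — tepegup
  rule 3 (intervocalic voicing): tepegup → tebegup
  rule 4 (palatalisation): tebegup → sebegup
  ⇒ Mosolic sebegup
Only *tepegup yields all of Ravati tifiguf, Mosolic sebegup.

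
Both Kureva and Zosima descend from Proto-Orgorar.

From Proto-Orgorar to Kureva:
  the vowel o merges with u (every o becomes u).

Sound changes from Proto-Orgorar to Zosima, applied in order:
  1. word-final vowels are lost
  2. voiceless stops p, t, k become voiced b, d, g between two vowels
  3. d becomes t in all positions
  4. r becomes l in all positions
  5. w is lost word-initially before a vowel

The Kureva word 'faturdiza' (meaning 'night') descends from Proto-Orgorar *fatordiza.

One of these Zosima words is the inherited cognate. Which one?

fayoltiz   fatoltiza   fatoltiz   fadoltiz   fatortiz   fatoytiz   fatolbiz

fatoltiz

Zosima: start from *fatordiza.
  rule 1 (apocope): fatordiza → fatordiz
  rule 2 (intervocalic voicing): fatordiz → fadordiz
  rule 3 (unconditioned shift): fadordiz → fatortiz
  rule 4 (unconditioned shift): fatortiz → fatoltiz
  rule 5: no change — fatoltiz
  ⇒ Zosima fatoltiz
Among the options, 'fatoltiz' alone shows every Zosima change applied in order.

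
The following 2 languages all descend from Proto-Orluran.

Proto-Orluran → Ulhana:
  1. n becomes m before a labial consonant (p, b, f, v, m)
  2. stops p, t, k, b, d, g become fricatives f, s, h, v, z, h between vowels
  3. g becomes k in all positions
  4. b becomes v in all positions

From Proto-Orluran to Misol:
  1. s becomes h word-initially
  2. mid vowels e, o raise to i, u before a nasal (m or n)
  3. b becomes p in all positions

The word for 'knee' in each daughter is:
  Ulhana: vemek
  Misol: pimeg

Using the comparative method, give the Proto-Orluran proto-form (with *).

*bemeg

Position 2: Ulhana has e, Misol has i. Ulhana preserves e here (none of its changes turn any other segment into e), so the proto-segment is *e.
Position 5: Ulhana has k, Misol has g. Misol preserves g here (none of its changes turn any other segment into g), so the proto-segment is *g.
This points to *bemeg. Verify forward in each daughter:
Ulhana: start from *bemeg.
  rule 1: no change — bemeg
  rule 2: no change — bemeg
  rule 3 (unconditioned shift): bemeg → bemek
  rule 4 (unconditioned shift): bemek → vemek
  ⇒ Ulhana vemek
Misol: start from *bemeg.
  rule 1: no change — bemeg
  rule 2 (pre-nasal raising): bemeg → bimeg
  rule 3 (unconditioned shift): bimeg → pimeg
  ⇒ Misol pimeg
No other proto-form is consistent with every reflex, so the reconstruction is *bemeg.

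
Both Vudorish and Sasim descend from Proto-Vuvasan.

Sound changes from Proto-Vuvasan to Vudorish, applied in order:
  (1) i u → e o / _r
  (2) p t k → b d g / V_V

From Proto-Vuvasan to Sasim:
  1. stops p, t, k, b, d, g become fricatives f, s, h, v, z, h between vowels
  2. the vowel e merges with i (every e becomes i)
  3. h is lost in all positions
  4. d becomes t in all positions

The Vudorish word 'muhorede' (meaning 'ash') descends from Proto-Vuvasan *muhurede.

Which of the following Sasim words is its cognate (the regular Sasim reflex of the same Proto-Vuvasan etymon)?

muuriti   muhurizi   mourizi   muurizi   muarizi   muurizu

muurizi

Sasim: start from *muhurede.
  rule 1 (intervocalic lenition): muhurede → muhureze
  rule 2 (vowel merger): muhureze → muhurizi
  rule 3 (h-loss): muhurizi → muurizi
  rule 4: no change — muurizi
  ⇒ Sasim muurizi
Only 'muurizi' matches the regular Sasim development of *muhurede.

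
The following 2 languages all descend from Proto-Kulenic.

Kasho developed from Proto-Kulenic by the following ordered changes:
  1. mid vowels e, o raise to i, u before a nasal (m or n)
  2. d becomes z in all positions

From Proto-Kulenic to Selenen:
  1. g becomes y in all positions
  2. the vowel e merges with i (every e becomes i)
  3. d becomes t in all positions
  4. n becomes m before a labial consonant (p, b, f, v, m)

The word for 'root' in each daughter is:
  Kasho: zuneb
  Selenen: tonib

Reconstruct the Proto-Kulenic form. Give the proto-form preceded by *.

*doneb

Position 4: Kasho has e, Selenen has i. Kasho preserves e here (none of its changes turn any other segment into e), so the proto-segment is *e.
Position 2: Kasho has u, Selenen has o. Selenen preserves o here (none of its changes turn any other segment into o), so the proto-segment is *o.
This points to *doneb. Verify forward in each daughter:
Kasho: start from *doneb.
  rule 1 (pre-nasal raising): doneb → duneb
  rule 2 (unconditioned shift): duneb → zuneb
  ⇒ Kasho zuneb
Selenen: start from *doneb.
  rule 1: no change — doneb
  rule 2 (vowel merger): doneb → donib
  rule 3 (unconditioned shift): donib → tonib
  rule 4: no change — tonib
  ⇒ Selenen tonib
No other proto-form is consistent with every reflex, so the reconstruction is *doneb.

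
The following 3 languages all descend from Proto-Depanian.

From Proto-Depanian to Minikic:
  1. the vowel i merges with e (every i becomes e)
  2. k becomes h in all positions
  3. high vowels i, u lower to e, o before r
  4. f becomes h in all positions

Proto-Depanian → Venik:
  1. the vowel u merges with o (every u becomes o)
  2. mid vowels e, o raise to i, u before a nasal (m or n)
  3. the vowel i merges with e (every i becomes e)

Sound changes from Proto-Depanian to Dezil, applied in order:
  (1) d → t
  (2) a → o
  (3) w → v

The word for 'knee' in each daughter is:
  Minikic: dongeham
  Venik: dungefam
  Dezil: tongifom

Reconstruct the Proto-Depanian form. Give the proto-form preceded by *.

Position 2: Minikic has o, Venik has u, Dezil has o. Taking the neighbouring segments as reconstructed: Minikic o can only go back to *o; Venik u could go back to *o or *u; Dezil o could go back to *a or *o — the one source consistent with every daughter is *o.
Position 7: Minikic has a, Venik has a, Dezil has o. Minikic preserves a here (none of its changes turn any other segment into a), so the proto-segment is *a.
Position 5: Minikic has e, Venik has e, Dezil has i. Dezil preserves i here (none of its changes turn any other segment into i), so the proto-segment is *i.
This points to *dongifam. Verify forward in each daughter:
Minikic: *dongifam > dongefam > dongeham  (by vowel merger, unconditioned shift)
Venik: *dongifam > dungifam > dungefam  (by pre-nasal raising, vowel merger)
Dezil: start from *dongifam.
  rule 1 (unconditioned shift): dongifam → tongifam
  rule 2 (vowel merger): tongifam → tongifom
  rule 3: no change — tongifom
  ⇒ Dezil tongifom
No other proto-form is consistent with every reflex, so the reconstruction is *dongifam.

*dongifam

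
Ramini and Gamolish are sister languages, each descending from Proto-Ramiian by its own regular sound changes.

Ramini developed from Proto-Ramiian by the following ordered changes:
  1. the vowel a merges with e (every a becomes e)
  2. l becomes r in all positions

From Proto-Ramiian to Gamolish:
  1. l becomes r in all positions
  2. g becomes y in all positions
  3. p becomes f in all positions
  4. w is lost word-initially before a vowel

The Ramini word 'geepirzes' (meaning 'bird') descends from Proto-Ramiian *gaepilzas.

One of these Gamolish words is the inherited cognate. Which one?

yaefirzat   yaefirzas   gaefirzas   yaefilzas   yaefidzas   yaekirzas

Gamolish: *gaepilzas
  gaepilzas → gaepirzas   [unconditioned shift]
  gaepirzas → yaepirzas   [unconditioned shift]
  yaepirzas → yaefirzas   [unconditioned shift]
  yaefirzas (rule 4 does not apply)
  giving Gamolish yaefirzas.
The other candidates each miss or misapply at least one Gamolish change.

yaefirzas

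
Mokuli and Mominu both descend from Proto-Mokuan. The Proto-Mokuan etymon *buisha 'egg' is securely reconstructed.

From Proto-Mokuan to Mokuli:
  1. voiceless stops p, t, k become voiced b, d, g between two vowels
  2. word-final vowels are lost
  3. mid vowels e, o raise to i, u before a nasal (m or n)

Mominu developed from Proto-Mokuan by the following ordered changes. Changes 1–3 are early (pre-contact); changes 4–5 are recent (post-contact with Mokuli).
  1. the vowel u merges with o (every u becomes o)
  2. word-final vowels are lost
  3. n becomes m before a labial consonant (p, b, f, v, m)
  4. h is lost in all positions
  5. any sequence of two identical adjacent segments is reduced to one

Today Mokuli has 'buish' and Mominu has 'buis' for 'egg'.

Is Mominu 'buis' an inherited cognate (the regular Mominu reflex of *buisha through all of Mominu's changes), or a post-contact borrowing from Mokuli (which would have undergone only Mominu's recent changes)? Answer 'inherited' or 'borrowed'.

If inherited, *buisha would pass through all of Mominu's changes:
Mominu: *buisha > boisha > boish > bois  (by vowel merger, apocope, h-loss)
If borrowed from Mokuli 'buish' after the early changes, it would undergo only the recent ones:
  rule 4 (h-loss): buish → buis
  rule 5 (degemination): no change (buis)
  ⇒ as a loan: buis
Mominu 'buis' matches the loan outcome 'buis', not the inherited 'bois' — it skipped the early Mominu changes, so it was borrowed from Mokuli.

borrowed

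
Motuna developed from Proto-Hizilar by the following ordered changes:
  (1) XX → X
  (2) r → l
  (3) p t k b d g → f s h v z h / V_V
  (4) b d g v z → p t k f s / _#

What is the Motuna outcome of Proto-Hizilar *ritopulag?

Motuna: start from *ritopulag.
  rule 1: no change — ritopulag
  rule 2 (unconditioned shift): ritopulag → litopulag
  rule 3 (intervocalic lenition): litopulag → lisofulag
  rule 4 (final devoicing): lisofulag → lisofulak
  ⇒ Motuna lisofulak

lisofulak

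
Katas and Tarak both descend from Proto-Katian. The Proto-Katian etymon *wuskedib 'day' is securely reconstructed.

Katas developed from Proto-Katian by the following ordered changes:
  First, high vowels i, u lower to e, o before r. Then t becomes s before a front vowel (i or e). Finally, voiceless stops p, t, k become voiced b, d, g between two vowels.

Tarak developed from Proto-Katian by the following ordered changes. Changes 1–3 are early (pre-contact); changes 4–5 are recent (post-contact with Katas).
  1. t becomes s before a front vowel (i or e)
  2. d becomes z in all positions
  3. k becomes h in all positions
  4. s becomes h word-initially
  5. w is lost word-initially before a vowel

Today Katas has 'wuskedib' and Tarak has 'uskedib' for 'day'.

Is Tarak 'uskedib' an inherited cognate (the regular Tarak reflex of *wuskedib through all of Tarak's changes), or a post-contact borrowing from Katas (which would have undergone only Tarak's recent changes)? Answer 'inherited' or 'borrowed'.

If inherited, *wuskedib would pass through all of Tarak's changes:
Tarak: start from *wuskedib.
  rule 1: no change — wuskedib
  rule 2 (unconditioned shift): wuskedib → wuskezib
  rule 3 (unconditioned shift): wuskezib → wushezib
  rule 4: no change — wushezib
  rule 5 (glide loss): wushezib → ushezib
  ⇒ Tarak ushezib
If borrowed from Katas 'wuskedib' after the early changes, it would undergo only the recent ones:
  rule 4 (debuccalisation): no change (wuskedib)
  rule 5 (glide loss): wuskedib → uskedib
  ⇒ as a loan: uskedib
Tarak 'uskedib' matches the loan outcome 'uskedib', not the inherited 'ushezib' — it skipped the early Tarak changes, so it was borrowed from Katas.

borrowed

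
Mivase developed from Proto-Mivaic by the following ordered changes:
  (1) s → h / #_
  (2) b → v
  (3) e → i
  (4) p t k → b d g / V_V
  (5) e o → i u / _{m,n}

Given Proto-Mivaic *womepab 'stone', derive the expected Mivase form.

Mivase: *womepab > womepav > womipav > womibav > wumibav  (by unconditioned shift, vowel merger, intervocalic voicing, pre-nasal raising)

wumibav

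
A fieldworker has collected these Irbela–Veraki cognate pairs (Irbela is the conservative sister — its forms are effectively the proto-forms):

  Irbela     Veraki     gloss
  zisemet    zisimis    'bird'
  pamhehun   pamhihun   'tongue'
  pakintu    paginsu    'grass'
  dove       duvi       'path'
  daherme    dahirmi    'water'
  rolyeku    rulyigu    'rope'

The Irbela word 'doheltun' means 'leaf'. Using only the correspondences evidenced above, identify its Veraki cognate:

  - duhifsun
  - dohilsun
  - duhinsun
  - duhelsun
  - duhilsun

rolyeku ~ rulyigu — Irbela o corresponds to Veraki u after a consonant, before a consonant other than r, m, n, p, b, f, v.
zisemet ~ zisimis, pamhehun ~ pamhihun — Irbela e corresponds to Veraki i after a consonant, before a consonant other than r, m, n, p, b, f, v.
pakintu ~ paginsu — Irbela t corresponds to Veraki s after a consonant, before a back vowel.
Applying these to Irbela 'doheltun':
  doheltun → duheltun   (o→u after a consonant, before a consonant other than r, m, n, p, b, f, v)
  duheltun → duhiltun   (e→i after a consonant, before a consonant other than r, m, n, p, b, f, v)
  duhiltun → duhilsun   (t→s after a consonant, before a back vowel)
So the Veraki cognate is 'duhilsun'.

duhilsun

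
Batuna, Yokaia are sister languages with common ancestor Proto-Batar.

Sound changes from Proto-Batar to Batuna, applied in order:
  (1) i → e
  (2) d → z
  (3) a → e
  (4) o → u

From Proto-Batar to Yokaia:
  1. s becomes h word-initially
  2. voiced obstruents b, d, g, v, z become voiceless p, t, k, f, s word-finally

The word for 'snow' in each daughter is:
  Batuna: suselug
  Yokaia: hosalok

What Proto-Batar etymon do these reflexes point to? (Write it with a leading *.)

Position 6: Batuna has u, Yokaia has o. Yokaia preserves o here (none of its changes turn any other segment into o), so the proto-segment is *o.
Position 4: Batuna has e, Yokaia has a. Yokaia preserves a here (none of its changes turn any other segment into a), so the proto-segment is *a.
Position 1: Batuna has s, Yokaia has h. Batuna preserves s here (none of its changes turn any other segment into s), so the proto-segment is *s.
Verify the candidate proto-form against each daughter:
Batuna: *sosalog > soselog > suselug  (by vowel merger, vowel merger)
Yokaia: *sosalog > hosalog > hosalok  (by debuccalisation, final devoicing)
No other proto-form is consistent with every reflex, so the reconstruction is *sosalog.

*sosalog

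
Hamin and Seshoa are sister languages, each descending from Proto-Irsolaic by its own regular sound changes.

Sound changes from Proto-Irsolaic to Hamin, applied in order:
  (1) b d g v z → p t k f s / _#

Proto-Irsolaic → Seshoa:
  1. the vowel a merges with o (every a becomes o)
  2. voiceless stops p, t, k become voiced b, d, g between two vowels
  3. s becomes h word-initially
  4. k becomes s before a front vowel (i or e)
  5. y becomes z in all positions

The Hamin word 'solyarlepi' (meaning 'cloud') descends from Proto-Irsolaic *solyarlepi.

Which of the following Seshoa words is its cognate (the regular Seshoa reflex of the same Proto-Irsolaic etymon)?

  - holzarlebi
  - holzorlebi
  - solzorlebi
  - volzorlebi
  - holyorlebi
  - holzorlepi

holzorlebi

Seshoa: *solyarlepi > solyorlepi > solyorlebi > holyorlebi > holzorlebi  (by vowel merger, intervocalic voicing, debuccalisation, unconditioned shift)
Among the options, 'holzorlebi' alone shows every Seshoa change applied in order.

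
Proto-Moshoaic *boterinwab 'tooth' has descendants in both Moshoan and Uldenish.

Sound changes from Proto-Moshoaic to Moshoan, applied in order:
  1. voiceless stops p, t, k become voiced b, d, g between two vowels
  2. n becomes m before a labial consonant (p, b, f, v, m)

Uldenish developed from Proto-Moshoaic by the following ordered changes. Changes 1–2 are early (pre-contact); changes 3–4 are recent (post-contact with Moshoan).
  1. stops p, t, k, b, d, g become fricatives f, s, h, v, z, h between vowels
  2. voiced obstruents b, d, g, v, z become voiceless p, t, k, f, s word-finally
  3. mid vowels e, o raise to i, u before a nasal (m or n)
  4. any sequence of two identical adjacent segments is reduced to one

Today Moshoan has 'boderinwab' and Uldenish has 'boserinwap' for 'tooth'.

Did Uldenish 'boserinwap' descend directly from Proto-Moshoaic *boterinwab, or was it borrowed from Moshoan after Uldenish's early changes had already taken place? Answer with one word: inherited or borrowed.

If inherited, *boterinwab would pass through all of Uldenish's changes:
Uldenish: *boterinwab > boserinwab > boserinwap  (by intervocalic lenition, final devoicing)
If borrowed from Moshoan 'boderinwab' after the early changes, it would undergo only the recent ones:
  rule 3 (pre-nasal raising): no change (boderinwab)
  rule 4 (degemination): no change (boderinwab)
  ⇒ as a loan: boderinwab
Uldenish 'boserinwap' matches the inherited outcome exactly, so it is an inherited cognate, not a loan.

inherited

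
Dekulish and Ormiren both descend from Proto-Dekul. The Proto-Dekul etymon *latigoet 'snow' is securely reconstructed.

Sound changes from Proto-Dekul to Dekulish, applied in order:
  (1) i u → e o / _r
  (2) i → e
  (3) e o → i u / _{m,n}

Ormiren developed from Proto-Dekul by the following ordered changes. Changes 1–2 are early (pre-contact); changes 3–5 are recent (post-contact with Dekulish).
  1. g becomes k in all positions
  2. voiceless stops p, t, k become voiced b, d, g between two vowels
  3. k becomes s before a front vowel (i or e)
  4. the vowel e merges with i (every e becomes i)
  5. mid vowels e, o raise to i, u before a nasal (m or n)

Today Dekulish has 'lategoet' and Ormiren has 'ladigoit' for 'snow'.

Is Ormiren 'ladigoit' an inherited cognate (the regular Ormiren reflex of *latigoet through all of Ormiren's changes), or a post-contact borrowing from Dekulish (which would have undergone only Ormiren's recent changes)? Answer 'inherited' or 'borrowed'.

inherited

If inherited, *latigoet would pass through all of Ormiren's changes:
Ormiren: *latigoet
  latigoet → latikoet   [unconditioned shift]
  latikoet → ladigoet   [intervocalic voicing]
  ladigoet (rule 3 does not apply)
  ladigoet → ladigoit   [vowel merger]
  ladigoit (rule 5 does not apply)
  giving Ormiren ladigoit.
If borrowed from Dekulish 'lategoet' after the early changes, it would undergo only the recent ones:
  rule 3 (palatalisation): no change (lategoet)
  rule 4 (vowel merger): lategoet → latigoit
  rule 5 (pre-nasal raising): no change (latigoit)
  ⇒ as a loan: latigoit
Ormiren 'ladigoit' matches the inherited outcome exactly, so it is an inherited cognate, not a loan.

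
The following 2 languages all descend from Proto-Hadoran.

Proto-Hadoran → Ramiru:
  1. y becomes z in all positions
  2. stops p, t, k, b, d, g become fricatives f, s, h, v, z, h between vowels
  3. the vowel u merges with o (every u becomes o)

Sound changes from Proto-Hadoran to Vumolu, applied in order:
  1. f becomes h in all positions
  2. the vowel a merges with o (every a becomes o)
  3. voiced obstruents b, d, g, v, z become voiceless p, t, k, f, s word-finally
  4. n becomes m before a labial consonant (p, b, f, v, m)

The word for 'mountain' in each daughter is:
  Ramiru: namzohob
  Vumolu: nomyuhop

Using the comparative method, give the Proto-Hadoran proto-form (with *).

Position 5: Ramiru has o, Vumolu has u. Vumolu preserves u here (none of its changes turn any other segment into u), so the proto-segment is *u.
Position 8: Ramiru has b, Vumolu has p. Ramiru preserves b here (none of its changes turn any other segment into b), so the proto-segment is *b.
Position 4: Ramiru has z, Vumolu has y. Vumolu preserves y here (none of its changes turn any other segment into y), so the proto-segment is *y.
Continuing position by position gives *namyuhob; check it forward:
Ramiru: *namyuhob > namzuhob > namzohob  (by unconditioned shift, vowel merger)
Vumolu: start from *namyuhob.
  rule 1: no change — namyuhob
  rule 2 (vowel merger): namyuhob → nomyuhob
  rule 3 (final devoicing): nomyuhob → nomyuhop
  rule 4: no change — nomyuhop
  ⇒ Vumolu nomyuhop
No other proto-form is consistent with every reflex, so the reconstruction is *namyuhob.

*namyuhob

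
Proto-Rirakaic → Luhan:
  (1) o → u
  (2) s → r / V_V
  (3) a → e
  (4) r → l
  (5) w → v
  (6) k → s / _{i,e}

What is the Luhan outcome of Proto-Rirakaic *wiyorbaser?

Luhan: *wiyorbaser > wiyurbaser > wiyurbarer > wiyurberer > wiyulbelel > viyulbelel  (by vowel merger, rhotacism, vowel merger, unconditioned shift, unconditioned shift)

viyulbelel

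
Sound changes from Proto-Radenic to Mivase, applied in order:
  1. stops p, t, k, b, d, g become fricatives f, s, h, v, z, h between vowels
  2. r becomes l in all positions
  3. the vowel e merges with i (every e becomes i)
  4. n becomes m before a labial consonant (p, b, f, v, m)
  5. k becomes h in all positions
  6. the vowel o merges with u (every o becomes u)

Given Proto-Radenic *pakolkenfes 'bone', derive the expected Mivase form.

Mivase: *pakolkenfes > paholkenfes > paholkinfis > paholkimfis > paholhimfis > pahulhimfis  (by intervocalic lenition, vowel merger, nasal place assimilation, unconditioned shift, vowel merger)

pahulhimfis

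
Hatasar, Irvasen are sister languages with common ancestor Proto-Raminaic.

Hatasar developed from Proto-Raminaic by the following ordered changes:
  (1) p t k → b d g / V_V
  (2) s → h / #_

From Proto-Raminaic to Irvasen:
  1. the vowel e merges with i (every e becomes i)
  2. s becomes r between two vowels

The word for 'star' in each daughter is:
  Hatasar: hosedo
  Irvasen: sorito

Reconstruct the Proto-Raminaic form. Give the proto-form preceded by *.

Position 1: Hatasar has h, Irvasen has s. Irvasen preserves s here (none of its changes turn any other segment into s), so the proto-segment is *s.
Position 4: Hatasar has e, Irvasen has i. Hatasar preserves e here (none of its changes turn any other segment into e), so the proto-segment is *e.
Position 5: Hatasar has d, Irvasen has t. Irvasen preserves t here (none of its changes turn any other segment into t), so the proto-segment is *t.
Continuing position by position gives *soseto; check it forward:
Hatasar: *soseto
  soseto → sosedo   [intervocalic voicing]
  sosedo → hosedo   [debuccalisation]
  giving Hatasar hosedo.
Irvasen: start from *soseto.
  rule 1 (vowel merger): soseto → sosito
  rule 2 (rhotacism): sosito → sorito
  ⇒ Irvasen sorito
Only *soseto yields all of Hatasar hosedo, Irvasen sorito.

*soseto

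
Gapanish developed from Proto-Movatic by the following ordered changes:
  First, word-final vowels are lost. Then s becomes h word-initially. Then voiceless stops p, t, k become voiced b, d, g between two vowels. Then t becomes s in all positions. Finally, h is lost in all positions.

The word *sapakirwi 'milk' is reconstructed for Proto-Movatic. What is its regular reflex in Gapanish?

abagirw

Gapanish: start from *sapakirwi.
  rule 1 (apocope): sapakirwi → sapakirw
  rule 2 (debuccalisation): sapakirw → hapakirw
  rule 3 (intervocalic voicing): hapakirw → habagirw
  rule 4: no change — habagirw
  rule 5 (h-loss): habagirw → abagirw
  ⇒ Gapanish abagirw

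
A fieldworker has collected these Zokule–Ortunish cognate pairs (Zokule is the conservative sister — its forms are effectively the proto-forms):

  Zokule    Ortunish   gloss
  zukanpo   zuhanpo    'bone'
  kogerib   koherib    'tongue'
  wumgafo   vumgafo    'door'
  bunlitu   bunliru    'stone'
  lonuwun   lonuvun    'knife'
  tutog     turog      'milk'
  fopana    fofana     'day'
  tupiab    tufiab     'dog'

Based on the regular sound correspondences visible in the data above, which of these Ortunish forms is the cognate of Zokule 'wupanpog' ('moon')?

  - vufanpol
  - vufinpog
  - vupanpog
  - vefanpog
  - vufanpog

wumgafo ~ vumgafo — Zokule w corresponds to Ortunish v word-initially before a back vowel.
fopana ~ fofana — Zokule p corresponds to Ortunish f between vowels (before a back vowel).
Applying these to Zokule 'wupanpog':
  wupanpog → vupanpog   (w→v word-initially before a back vowel)
  vupanpog → vufanpog   (p→f between vowels (before a back vowel))
So the Ortunish cognate is 'vufanpog'.

vufanpog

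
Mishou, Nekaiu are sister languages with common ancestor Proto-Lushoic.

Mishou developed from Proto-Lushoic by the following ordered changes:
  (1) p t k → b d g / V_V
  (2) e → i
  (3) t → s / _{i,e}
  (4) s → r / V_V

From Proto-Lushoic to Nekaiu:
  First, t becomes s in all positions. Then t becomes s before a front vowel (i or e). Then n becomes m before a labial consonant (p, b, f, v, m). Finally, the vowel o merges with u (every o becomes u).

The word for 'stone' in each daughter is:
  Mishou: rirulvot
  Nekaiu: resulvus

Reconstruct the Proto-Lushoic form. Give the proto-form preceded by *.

Position 8: Mishou has t, Nekaiu has s. Mishou preserves t here (none of its changes turn any other segment into t), so the proto-segment is *t.
Position 2: Mishou has i, Nekaiu has e. Nekaiu preserves e here (none of its changes turn any other segment into e), so the proto-segment is *e.
Verify the candidate proto-form against each daughter:
Mishou: *resulvot > risulvot > rirulvot  (by vowel merger, rhotacism)
Nekaiu: *resulvot > resulvos > resulvus  (by unconditioned shift, vowel merger)
*resulvot is the unique common source.

*resulvot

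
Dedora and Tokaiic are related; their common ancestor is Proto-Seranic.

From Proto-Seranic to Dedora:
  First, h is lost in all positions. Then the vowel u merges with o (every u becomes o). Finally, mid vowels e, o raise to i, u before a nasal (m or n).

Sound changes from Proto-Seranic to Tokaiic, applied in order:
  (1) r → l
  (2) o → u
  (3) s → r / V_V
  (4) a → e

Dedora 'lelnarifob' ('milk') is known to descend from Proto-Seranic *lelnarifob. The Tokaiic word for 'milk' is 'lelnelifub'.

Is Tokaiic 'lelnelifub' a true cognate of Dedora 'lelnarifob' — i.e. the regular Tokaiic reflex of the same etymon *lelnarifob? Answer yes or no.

Derive the expected Tokaiic reflex of *lelnarifob:
Tokaiic: *lelnarifob
  lelnarifob → lelnalifob   [unconditioned shift]
  lelnalifob → lelnalifub   [vowel merger]
  lelnalifub (rule 3 does not apply)
  lelnalifub → lelnelifub   [vowel merger]
  giving Tokaiic lelnelifub.
Tokaiic 'lelnelifub' matches the regular reflex exactly, so the pair is cognate.

yes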